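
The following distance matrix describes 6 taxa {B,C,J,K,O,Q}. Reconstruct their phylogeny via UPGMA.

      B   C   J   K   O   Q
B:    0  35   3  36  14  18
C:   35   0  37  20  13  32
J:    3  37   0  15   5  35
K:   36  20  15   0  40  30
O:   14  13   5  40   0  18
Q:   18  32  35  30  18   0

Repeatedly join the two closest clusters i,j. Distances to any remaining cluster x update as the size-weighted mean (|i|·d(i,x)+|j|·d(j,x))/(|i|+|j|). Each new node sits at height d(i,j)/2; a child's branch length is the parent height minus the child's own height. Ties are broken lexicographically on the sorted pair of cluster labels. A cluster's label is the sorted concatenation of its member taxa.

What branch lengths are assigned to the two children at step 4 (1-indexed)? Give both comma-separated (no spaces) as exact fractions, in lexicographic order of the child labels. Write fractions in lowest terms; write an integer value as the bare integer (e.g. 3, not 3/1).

step 1: merge (B,J) at d=3; branch lengths B→3/2, J→3/2; new cluster BJ
  updated: d(BJ,C)=36, d(BJ,K)=51/2, d(BJ,O)=19/2, d(BJ,Q)=53/2
step 2: merge (BJ,O) at d=19/2; branch lengths BJ→13/4, O→19/4; new cluster BJO
  updated: d(BJO,C)=85/3, d(BJO,K)=91/3, d(BJO,Q)=71/3
step 3: merge (C,K) at d=20; branch lengths C→10, K→10; new cluster CK
  updated: d(BJO,CK)=88/3, d(CK,Q)=31
step 4: merge (BJO,Q) at d=71/3; branch lengths BJO→85/12, Q→71/6; new cluster BJOQ
  updated: d(BJOQ,CK)=119/4
step 5: merge (BJOQ,CK) at d=119/4; branch lengths BJOQ→73/24, CK→39/8; new cluster BCJKOQ
final tree: ((((B:3/2,J:3/2):13/4,O:19/4):85/12,Q:71/6):73/24,(C:10,K:10):39/8)
total length: 347/6

85/12,71/6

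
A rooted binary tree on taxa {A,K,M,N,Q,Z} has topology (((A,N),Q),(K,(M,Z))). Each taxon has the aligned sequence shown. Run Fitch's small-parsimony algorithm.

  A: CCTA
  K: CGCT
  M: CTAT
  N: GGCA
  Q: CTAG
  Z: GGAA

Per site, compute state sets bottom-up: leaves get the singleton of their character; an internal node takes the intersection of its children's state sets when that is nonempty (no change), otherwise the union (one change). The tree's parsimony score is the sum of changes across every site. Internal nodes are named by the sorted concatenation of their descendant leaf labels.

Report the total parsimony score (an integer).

11

[col 0] AN: children A:{C}, N:{G} ∪→ {C,G}; cost 1
[col 0] ANQ: children AN:{C,G}, Q:{C} ∩→ {C}; cost 0
[col 0] MZ: children M:{C}, Z:{G} ∪→ {C,G}; cost 1
[col 0] KMZ: children K:{C}, MZ:{C,G} ∩→ {C}; cost 0
[col 0] AKMNQZ: children ANQ:{C}, KMZ:{C} ∩→ {C}; cost 0
[col 1] AN: children A:{C}, N:{G} ∪→ {C,G}; cost 1
[col 1] ANQ: children AN:{C,G}, Q:{T} ∪→ {C,G,T}; cost 1
[col 1] MZ: children M:{T}, Z:{G} ∪→ {G,T}; cost 1
[col 1] KMZ: children K:{G}, MZ:{G,T} ∩→ {G}; cost 0
[col 1] AKMNQZ: children ANQ:{C,G,T}, KMZ:{G} ∩→ {G}; cost 0
[col 2] AN: children A:{T}, N:{C} ∪→ {C,T}; cost 1
[col 2] ANQ: children AN:{C,T}, Q:{A} ∪→ {A,C,T}; cost 1
[col 2] MZ: children M:{A}, Z:{A} ∩→ {A}; cost 0
[col 2] KMZ: children K:{C}, MZ:{A} ∪→ {A,C}; cost 1
[col 2] AKMNQZ: children ANQ:{A,C,T}, KMZ:{A,C} ∩→ {A,C}; cost 0
[col 3] AN: children A:{A}, N:{A} ∩→ {A}; cost 0
[col 3] ANQ: children AN:{A}, Q:{G} ∪→ {A,G}; cost 1
[col 3] MZ: children M:{T}, Z:{A} ∪→ {A,T}; cost 1
[col 3] KMZ: children K:{T}, MZ:{A,T} ∩→ {T}; cost 0
[col 3] AKMNQZ: children ANQ:{A,G}, KMZ:{T} ∪→ {A,G,T}; cost 1
per-site changes: [2, 3, 3, 3]; total = 11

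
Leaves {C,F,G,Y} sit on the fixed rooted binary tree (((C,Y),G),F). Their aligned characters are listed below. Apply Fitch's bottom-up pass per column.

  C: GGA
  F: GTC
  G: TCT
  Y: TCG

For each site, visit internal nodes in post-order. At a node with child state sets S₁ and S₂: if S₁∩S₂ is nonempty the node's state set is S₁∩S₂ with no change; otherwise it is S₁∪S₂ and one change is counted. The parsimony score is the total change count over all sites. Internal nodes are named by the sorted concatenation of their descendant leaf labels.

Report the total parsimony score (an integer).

7

CY@0: {G} ∪ {T} = {G,T} (union, +1)
CGY@0: {G,T} ∩ {T} = {T} (intersection, +0)
CFGY@0: {T} ∪ {G} = {G,T} (union, +1)
CY@1: {G} ∪ {C} = {C,G} (union, +1)
CGY@1: {C,G} ∩ {C} = {C} (intersection, +0)
CFGY@1: {C} ∪ {T} = {C,T} (union, +1)
CY@2: {A} ∪ {G} = {A,G} (union, +1)
CGY@2: {A,G} ∪ {T} = {A,G,T} (union, +1)
CFGY@2: {A,G,T} ∪ {C} = {A,C,G,T} (union, +1)
per-site changes: [2, 2, 3]; total = 7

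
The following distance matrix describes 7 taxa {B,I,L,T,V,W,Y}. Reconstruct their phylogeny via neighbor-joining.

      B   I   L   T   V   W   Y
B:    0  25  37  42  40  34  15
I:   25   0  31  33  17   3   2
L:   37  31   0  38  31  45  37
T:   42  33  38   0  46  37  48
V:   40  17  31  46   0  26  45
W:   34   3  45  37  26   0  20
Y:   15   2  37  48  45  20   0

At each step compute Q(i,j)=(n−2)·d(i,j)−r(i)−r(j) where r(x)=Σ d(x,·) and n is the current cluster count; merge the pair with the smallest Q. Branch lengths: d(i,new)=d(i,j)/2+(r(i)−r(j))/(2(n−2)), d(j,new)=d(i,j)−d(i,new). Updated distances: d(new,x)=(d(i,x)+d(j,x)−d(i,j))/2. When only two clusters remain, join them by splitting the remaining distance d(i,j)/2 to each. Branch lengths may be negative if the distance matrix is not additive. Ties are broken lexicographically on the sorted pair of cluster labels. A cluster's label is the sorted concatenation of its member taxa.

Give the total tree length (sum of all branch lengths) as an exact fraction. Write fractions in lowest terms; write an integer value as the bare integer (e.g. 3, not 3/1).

iteration 1: select B,Y (d=15, Q=-285); attach at lengths (101/10, 49/10); label the merged cluster BY
  updated: d(BY,I)=6, d(BY,L)=59/2, d(BY,T)=75/2, d(BY,V)=35, d(BY,W)=39/2
iteration 2: select L,T (d=38, Q=-214); attach at lengths (135/8, 169/8); label the merged cluster LT
  updated: d(BY,LT)=29/2, d(I,LT)=13, d(LT,V)=39/2, d(LT,W)=22
iteration 3: select LT,V (d=39/2, Q=-108); attach at lengths (5, 29/2); label the merged cluster LTV
  updated: d(BY,LTV)=15, d(I,LTV)=21/4, d(LTV,W)=57/4
iteration 4: select BY,LTV (d=15, Q=-45); attach at lengths (9, 6); label the merged cluster BLTVY
  updated: d(BLTVY,I)=-15/8, d(BLTVY,W)=75/8
iteration 5: select BLTVY,I (d=-15/8, Q=-21/2); attach at lengths (9/4, -33/8); label the merged cluster BILTVY
  updated: d(BILTVY,W)=57/8
iteration 6: select BILTVY,W (d=57/8); attach at lengths (57/16, 57/16); label the merged cluster BILTVWY
final tree: ((((B:101/10,Y:49/10):9,((L:135/8,T:169/8):5,V:29/2):6):9/4,I:-33/8):57/16,W:57/16)
total length: 371/4

371/4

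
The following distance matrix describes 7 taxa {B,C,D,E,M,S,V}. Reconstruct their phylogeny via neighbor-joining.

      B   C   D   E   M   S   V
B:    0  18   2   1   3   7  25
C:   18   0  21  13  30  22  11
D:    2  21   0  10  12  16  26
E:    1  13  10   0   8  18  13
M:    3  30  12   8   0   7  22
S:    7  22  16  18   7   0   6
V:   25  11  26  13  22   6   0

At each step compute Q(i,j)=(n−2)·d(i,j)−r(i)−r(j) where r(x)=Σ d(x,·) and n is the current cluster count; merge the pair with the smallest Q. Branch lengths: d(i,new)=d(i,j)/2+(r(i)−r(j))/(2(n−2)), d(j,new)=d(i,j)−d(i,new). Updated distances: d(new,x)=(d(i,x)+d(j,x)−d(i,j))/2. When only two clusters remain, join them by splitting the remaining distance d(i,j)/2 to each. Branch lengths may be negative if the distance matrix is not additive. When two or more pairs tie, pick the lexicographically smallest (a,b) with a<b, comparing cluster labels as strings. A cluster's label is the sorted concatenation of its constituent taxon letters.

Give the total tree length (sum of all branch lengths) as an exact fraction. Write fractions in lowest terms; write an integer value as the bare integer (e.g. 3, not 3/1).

73/2

1. join C+V (d=11, Q=-163) ⇒ CV; edges |C|=67/10, |V|=43/10
  updated: d(B,CV)=16, d(CV,D)=18, d(CV,E)=15/2, d(CV,M)=41/2, d(CV,S)=17/2
2. join CV+S (d=17/2, Q=-93) ⇒ CSV; edges |CV|=6, |S|=5/2
  updated: d(B,CSV)=29/4, d(CSV,D)=51/4, d(CSV,E)=17/2, d(CSV,M)=19/2
3. join B+D (d=2, Q=-44) ⇒ BD; edges |B|=-35/12, |D|=59/12
  updated: d(BD,CSV)=9, d(BD,E)=9/2, d(BD,M)=13/2
4. join BD+E (d=9/2, Q=-32) ⇒ BDE; edges |BD|=2, |E|=5/2
  updated: d(BDE,CSV)=13/2, d(BDE,M)=5
5. join BDE+CSV (d=13/2, Q=-21) ⇒ BCDESV; edges |BDE|=1, |CSV|=11/2
  updated: d(BCDESV,M)=4
6. join BCDESV+M (d=4) ⇒ BCDEMSV; edges |BCDESV|=2, |M|=2
final tree: ((((B:-35/12,D:59/12):2,E:5/2):1,((C:67/10,V:43/10):6,S:5/2):11/2):2,M:2)
total length: 73/2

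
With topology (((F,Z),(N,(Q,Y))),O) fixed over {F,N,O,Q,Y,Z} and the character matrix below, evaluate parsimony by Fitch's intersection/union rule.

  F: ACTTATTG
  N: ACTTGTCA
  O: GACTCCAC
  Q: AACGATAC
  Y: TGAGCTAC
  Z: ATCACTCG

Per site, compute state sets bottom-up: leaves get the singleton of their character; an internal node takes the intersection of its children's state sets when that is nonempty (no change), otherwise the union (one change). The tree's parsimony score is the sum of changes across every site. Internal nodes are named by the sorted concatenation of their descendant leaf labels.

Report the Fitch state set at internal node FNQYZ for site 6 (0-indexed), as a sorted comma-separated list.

C

site 0, node FZ: F={A} ∩ Z={A} → {A} (+0)
site 0, node QY: Q={A} ∪ Y={T} → {A,T} (+1)
site 0, node NQY: N={A} ∩ QY={A,T} → {A} (+0)
site 0, node FNQYZ: FZ={A} ∩ NQY={A} → {A} (+0)
site 0, node FNOQYZ: FNQYZ={A} ∪ O={G} → {A,G} (+1)
site 1, node FZ: F={C} ∪ Z={T} → {C,T} (+1)
site 1, node QY: Q={A} ∪ Y={G} → {A,G} (+1)
site 1, node NQY: N={C} ∪ QY={A,G} → {A,C,G} (+1)
site 1, node FNQYZ: FZ={C,T} ∩ NQY={A,C,G} → {C} (+0)
site 1, node FNOQYZ: FNQYZ={C} ∪ O={A} → {A,C} (+1)
site 2, node FZ: F={T} ∪ Z={C} → {C,T} (+1)
site 2, node QY: Q={C} ∪ Y={A} → {A,C} (+1)
site 2, node NQY: N={T} ∪ QY={A,C} → {A,C,T} (+1)
site 2, node FNQYZ: FZ={C,T} ∩ NQY={A,C,T} → {C,T} (+0)
site 2, node FNOQYZ: FNQYZ={C,T} ∩ O={C} → {C} (+0)
site 3, node FZ: F={T} ∪ Z={A} → {A,T} (+1)
site 3, node QY: Q={G} ∩ Y={G} → {G} (+0)
site 3, node NQY: N={T} ∪ QY={G} → {G,T} (+1)
site 3, node FNQYZ: FZ={A,T} ∩ NQY={G,T} → {T} (+0)
site 3, node FNOQYZ: FNQYZ={T} ∩ O={T} → {T} (+0)
site 4, node FZ: F={A} ∪ Z={C} → {A,C} (+1)
site 4, node QY: Q={A} ∪ Y={C} → {A,C} (+1)
site 4, node NQY: N={G} ∪ QY={A,C} → {A,C,G} (+1)
site 4, node FNQYZ: FZ={A,C} ∩ NQY={A,C,G} → {A,C} (+0)
site 4, node FNOQYZ: FNQYZ={A,C} ∩ O={C} → {C} (+0)
site 5, node FZ: F={T} ∩ Z={T} → {T} (+0)
site 5, node QY: Q={T} ∩ Y={T} → {T} (+0)
site 5, node NQY: N={T} ∩ QY={T} → {T} (+0)
site 5, node FNQYZ: FZ={T} ∩ NQY={T} → {T} (+0)
site 5, node FNOQYZ: FNQYZ={T} ∪ O={C} → {C,T} (+1)
site 6, node FZ: F={T} ∪ Z={C} → {C,T} (+1)
site 6, node QY: Q={A} ∩ Y={A} → {A} (+0)
site 6, node NQY: N={C} ∪ QY={A} → {A,C} (+1)
site 6, node FNQYZ: FZ={C,T} ∩ NQY={A,C} → {C} (+0)
site 6, node FNOQYZ: FNQYZ={C} ∪ O={A} → {A,C} (+1)
site 7, node FZ: F={G} ∩ Z={G} → {G} (+0)
site 7, node QY: Q={C} ∩ Y={C} → {C} (+0)
site 7, node NQY: N={A} ∪ QY={C} → {A,C} (+1)
site 7, node FNQYZ: FZ={G} ∪ NQY={A,C} → {A,C,G} (+1)
site 7, node FNOQYZ: FNQYZ={A,C,G} ∩ O={C} → {C} (+0)
per-site changes: [2, 4, 3, 2, 3, 1, 3, 2]; total = 20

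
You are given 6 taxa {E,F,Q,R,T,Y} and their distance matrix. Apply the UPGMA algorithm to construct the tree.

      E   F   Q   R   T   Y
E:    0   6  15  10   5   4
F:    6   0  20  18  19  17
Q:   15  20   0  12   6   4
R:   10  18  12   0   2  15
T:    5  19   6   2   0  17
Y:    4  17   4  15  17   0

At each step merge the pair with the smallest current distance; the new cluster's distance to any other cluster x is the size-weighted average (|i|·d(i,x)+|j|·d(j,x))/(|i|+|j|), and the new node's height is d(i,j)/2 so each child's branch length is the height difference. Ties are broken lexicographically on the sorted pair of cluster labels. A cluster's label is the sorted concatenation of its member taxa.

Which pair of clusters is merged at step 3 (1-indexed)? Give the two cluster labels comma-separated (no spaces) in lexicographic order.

Q,RT

iteration 1: select R,T (d=2); attach at lengths (1, 1); label the merged cluster RT
  updated: d(E,RT)=15/2, d(F,RT)=37/2, d(Q,RT)=9, d(RT,Y)=16
iteration 2: select E,Y (d=4); attach at lengths (2, 2); label the merged cluster EY
  updated: d(EY,F)=23/2, d(EY,Q)=19/2, d(EY,RT)=47/4
iteration 3: select Q,RT (d=9); attach at lengths (9/2, 7/2); label the merged cluster QRT
  updated: d(EY,QRT)=11, d(F,QRT)=19
iteration 4: select EY,QRT (d=11); attach at lengths (7/2, 1); label the merged cluster EQRTY
  updated: d(EQRTY,F)=16
iteration 5: select EQRTY,F (d=16); attach at lengths (5/2, 8); label the merged cluster EFQRTY
final tree: (((E:2,Y:2):7/2,(Q:9/2,(R:1,T:1):7/2):1):5/2,F:8)
total length: 29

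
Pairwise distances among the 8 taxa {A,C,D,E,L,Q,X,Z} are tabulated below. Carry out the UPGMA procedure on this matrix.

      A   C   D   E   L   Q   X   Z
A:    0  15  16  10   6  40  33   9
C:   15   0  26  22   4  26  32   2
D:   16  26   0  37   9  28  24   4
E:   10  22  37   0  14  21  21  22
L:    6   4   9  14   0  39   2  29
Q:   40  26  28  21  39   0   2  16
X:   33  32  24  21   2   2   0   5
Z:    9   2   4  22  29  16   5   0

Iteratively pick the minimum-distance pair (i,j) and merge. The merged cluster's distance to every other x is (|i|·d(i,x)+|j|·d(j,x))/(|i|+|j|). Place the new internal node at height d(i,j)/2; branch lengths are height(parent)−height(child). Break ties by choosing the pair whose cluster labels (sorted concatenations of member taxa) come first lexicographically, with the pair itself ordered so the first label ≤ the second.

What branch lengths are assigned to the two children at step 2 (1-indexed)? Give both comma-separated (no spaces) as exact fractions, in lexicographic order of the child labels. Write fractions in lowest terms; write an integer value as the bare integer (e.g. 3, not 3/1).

1,1

step 1: merge (C,Z) at d=2; branch lengths C→1, Z→1; new cluster CZ
  updated: d(A,CZ)=12, d(CZ,D)=15, d(CZ,E)=22, d(CZ,L)=33/2, d(CZ,Q)=21, d(CZ,X)=37/2
step 2: merge (L,X) at d=2; branch lengths L→1, X→1; new cluster LX
  updated: d(A,LX)=39/2, d(CZ,LX)=35/2, d(D,LX)=33/2, d(E,LX)=35/2, d(LX,Q)=41/2
step 3: merge (A,E) at d=10; branch lengths A→5, E→5; new cluster AE
  updated: d(AE,CZ)=17, d(AE,D)=53/2, d(AE,LX)=37/2, d(AE,Q)=61/2
step 4: merge (CZ,D) at d=15; branch lengths CZ→13/2, D→15/2; new cluster CDZ
  updated: d(AE,CDZ)=121/6, d(CDZ,LX)=103/6, d(CDZ,Q)=70/3
step 5: merge (CDZ,LX) at d=103/6; branch lengths CDZ→13/12, LX→91/12; new cluster CDLXZ
  updated: d(AE,CDLXZ)=39/2, d(CDLXZ,Q)=111/5
step 6: merge (AE,CDLXZ) at d=39/2; branch lengths AE→19/4, CDLXZ→7/6; new cluster ACDELXZ
  updated: d(ACDELXZ,Q)=172/7
step 7: merge (ACDELXZ,Q) at d=172/7; branch lengths ACDELXZ→71/28, Q→86/7; new cluster ACDELQXZ
final tree: (((A:5,E:5):19/4,(((C:1,Z:1):13/2,D:15/2):13/12,(L:1,X:1):91/12):7/6):71/28,Q:86/7)
total length: 2411/42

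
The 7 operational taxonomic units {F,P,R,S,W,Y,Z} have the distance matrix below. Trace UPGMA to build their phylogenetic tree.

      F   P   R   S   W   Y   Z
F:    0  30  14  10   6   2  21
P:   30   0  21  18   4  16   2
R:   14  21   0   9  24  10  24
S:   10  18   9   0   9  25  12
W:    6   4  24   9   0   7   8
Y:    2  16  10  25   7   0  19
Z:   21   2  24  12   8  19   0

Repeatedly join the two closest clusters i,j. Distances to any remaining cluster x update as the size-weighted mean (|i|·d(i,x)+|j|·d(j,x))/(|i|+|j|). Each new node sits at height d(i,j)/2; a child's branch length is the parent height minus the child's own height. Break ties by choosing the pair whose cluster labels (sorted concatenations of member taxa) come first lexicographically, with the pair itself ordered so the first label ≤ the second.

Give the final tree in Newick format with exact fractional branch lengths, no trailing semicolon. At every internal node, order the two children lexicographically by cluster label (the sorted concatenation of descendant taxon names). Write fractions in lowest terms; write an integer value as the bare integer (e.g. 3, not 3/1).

step 1: merge (F,Y) at d=2; branch lengths F→1, Y→1; new cluster FY
  updated: d(FY,P)=23, d(FY,R)=12, d(FY,S)=35/2, d(FY,W)=13/2, d(FY,Z)=20
step 2: merge (P,Z) at d=2; branch lengths P→1, Z→1; new cluster PZ
  updated: d(FY,PZ)=43/2, d(PZ,R)=45/2, d(PZ,S)=15, d(PZ,W)=6
step 3: merge (PZ,W) at d=6; branch lengths PZ→2, W→3; new cluster PWZ
  updated: d(FY,PWZ)=33/2, d(PWZ,R)=23, d(PWZ,S)=13
step 4: merge (R,S) at d=9; branch lengths R→9/2, S→9/2; new cluster RS
  updated: d(FY,RS)=59/4, d(PWZ,RS)=18
step 5: merge (FY,RS) at d=59/4; branch lengths FY→51/8, RS→23/8; new cluster FRSY
  updated: d(FRSY,PWZ)=69/4
step 6: merge (FRSY,PWZ) at d=69/4; branch lengths FRSY→5/4, PWZ→45/8; new cluster FPRSWYZ
final tree: (((F:1,Y:1):51/8,(R:9/2,S:9/2):23/8):5/4,((P:1,Z:1):2,W:3):45/8)
total length: 273/8

(((F:1,Y:1):51/8,(R:9/2,S:9/2):23/8):5/4,((P:1,Z:1):2,W:3):45/8)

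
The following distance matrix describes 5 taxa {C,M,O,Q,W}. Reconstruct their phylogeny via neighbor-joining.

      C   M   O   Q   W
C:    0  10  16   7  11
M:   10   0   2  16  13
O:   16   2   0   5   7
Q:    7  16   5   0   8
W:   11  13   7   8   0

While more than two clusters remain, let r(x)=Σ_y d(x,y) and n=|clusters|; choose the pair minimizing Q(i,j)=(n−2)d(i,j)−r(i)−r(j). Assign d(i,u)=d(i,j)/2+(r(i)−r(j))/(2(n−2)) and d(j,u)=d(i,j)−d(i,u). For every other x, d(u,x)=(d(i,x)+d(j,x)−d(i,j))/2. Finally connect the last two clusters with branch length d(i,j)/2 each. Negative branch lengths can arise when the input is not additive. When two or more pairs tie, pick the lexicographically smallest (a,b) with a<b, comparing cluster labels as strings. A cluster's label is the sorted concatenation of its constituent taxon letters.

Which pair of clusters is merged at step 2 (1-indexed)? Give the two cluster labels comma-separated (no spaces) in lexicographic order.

C,Q

1. join M+O (d=2, Q=-65) ⇒ MO; edges |M|=17/6, |O|=-5/6
  updated: d(C,MO)=12, d(MO,Q)=19/2, d(MO,W)=9
2. join C+Q (d=7, Q=-81/2) ⇒ CQ; edges |C|=39/8, |Q|=17/8
  updated: d(CQ,MO)=29/4, d(CQ,W)=6
3. join CQ+MO (d=29/4, Q=-89/4) ⇒ CMOQ; edges |CQ|=17/8, |MO|=41/8
  updated: d(CMOQ,W)=31/8
4. join CMOQ+W (d=31/8) ⇒ CMOQW; edges |CMOQ|=31/16, |W|=31/16
final tree: (((C:39/8,Q:17/8):17/8,(M:17/6,O:-5/6):41/8):31/16,W:31/16)
total length: 161/8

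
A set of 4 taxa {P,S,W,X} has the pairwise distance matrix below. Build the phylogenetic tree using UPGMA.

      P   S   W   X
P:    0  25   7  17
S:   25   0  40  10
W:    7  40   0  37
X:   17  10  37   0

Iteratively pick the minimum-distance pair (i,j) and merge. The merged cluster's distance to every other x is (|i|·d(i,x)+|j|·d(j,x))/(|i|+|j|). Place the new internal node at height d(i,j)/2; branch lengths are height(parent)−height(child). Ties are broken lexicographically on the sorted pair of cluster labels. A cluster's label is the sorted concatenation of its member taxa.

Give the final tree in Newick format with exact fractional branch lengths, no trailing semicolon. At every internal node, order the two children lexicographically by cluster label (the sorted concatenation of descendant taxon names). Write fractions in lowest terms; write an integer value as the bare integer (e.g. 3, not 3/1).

((P:7/2,W:7/2):91/8,(S:5,X:5):79/8)

iteration 1: select P,W (d=7); attach at lengths (7/2, 7/2); label the merged cluster PW
  updated: d(PW,S)=65/2, d(PW,X)=27
iteration 2: select S,X (d=10); attach at lengths (5, 5); label the merged cluster SX
  updated: d(PW,SX)=119/4
iteration 3: select PW,SX (d=119/4); attach at lengths (91/8, 79/8); label the merged cluster PSWX
final tree: ((P:7/2,W:7/2):91/8,(S:5,X:5):79/8)
total length: 153/4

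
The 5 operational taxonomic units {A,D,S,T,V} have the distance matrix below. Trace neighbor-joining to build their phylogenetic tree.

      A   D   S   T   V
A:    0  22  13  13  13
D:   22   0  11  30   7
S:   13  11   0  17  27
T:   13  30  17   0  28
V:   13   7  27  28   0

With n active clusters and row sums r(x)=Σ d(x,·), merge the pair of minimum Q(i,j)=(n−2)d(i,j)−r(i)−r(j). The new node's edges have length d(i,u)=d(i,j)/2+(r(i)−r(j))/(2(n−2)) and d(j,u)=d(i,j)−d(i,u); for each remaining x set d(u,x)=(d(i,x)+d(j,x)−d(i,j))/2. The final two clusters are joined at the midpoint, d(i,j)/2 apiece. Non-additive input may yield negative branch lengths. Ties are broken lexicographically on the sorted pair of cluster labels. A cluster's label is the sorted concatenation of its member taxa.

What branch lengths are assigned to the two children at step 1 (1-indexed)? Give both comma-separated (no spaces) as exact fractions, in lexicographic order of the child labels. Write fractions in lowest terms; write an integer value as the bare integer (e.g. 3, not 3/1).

iteration 1: select D,V (d=7, Q=-124); attach at lengths (8/3, 13/3); label the merged cluster DV
  updated: d(A,DV)=14, d(DV,S)=31/2, d(DV,T)=51/2
iteration 2: select A,T (d=13, Q=-139/2); attach at lengths (21/8, 83/8); label the merged cluster AT
  updated: d(AT,DV)=53/4, d(AT,S)=17/2
iteration 3: select AT,DV (d=53/4, Q=-149/4); attach at lengths (25/8, 81/8); label the merged cluster ADTV
  updated: d(ADTV,S)=43/8
iteration 4: select ADTV,S (d=43/8); attach at lengths (43/16, 43/16); label the merged cluster ADSTV
final tree: (((A:21/8,T:83/8):25/8,(D:8/3,V:13/3):81/8):43/16,S:43/16)
total length: 309/8

8/3,13/3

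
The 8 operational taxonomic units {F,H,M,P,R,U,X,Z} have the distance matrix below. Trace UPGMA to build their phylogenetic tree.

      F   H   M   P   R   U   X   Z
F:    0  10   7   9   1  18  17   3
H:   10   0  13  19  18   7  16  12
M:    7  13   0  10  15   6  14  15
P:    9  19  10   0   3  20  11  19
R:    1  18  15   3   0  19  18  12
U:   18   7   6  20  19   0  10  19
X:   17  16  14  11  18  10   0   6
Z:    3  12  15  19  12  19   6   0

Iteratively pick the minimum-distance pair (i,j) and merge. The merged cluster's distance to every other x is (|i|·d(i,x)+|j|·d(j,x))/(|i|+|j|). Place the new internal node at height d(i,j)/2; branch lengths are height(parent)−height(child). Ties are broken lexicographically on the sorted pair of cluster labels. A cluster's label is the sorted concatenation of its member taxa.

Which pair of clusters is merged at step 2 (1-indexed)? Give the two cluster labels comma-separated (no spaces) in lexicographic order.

FR,P

1. join F+R (d=1) ⇒ FR; edges |F|=1/2, |R|=1/2
  updated: d(FR,H)=14, d(FR,M)=11, d(FR,P)=6, d(FR,U)=37/2, d(FR,X)=35/2, d(FR,Z)=15/2
2. join FR+P (d=6) ⇒ FPR; edges |FR|=5/2, |P|=3
  updated: d(FPR,H)=47/3, d(FPR,M)=32/3, d(FPR,U)=19, d(FPR,X)=46/3, d(FPR,Z)=34/3
3. join M+U (d=6) ⇒ MU; edges |M|=3, |U|=3
  updated: d(FPR,MU)=89/6, d(H,MU)=10, d(MU,X)=12, d(MU,Z)=17
4. join X+Z (d=6) ⇒ XZ; edges |X|=3, |Z|=3
  updated: d(FPR,XZ)=40/3, d(H,XZ)=14, d(MU,XZ)=29/2
5. join H+MU (d=10) ⇒ HMU; edges |H|=5, |MU|=2
  updated: d(FPR,HMU)=136/9, d(HMU,XZ)=43/3
6. join FPR+XZ (d=40/3) ⇒ FPRXZ; edges |FPR|=11/3, |XZ|=11/3
  updated: d(FPRXZ,HMU)=74/5
7. join FPRXZ+HMU (d=74/5) ⇒ FHMPRUXZ; edges |FPRXZ|=11/15, |HMU|=12/5
final tree: ((((F:1/2,R:1/2):5/2,P:3):11/3,(X:3,Z:3):11/3):11/15,(H:5,(M:3,U:3):2):12/5)
total length: 1079/30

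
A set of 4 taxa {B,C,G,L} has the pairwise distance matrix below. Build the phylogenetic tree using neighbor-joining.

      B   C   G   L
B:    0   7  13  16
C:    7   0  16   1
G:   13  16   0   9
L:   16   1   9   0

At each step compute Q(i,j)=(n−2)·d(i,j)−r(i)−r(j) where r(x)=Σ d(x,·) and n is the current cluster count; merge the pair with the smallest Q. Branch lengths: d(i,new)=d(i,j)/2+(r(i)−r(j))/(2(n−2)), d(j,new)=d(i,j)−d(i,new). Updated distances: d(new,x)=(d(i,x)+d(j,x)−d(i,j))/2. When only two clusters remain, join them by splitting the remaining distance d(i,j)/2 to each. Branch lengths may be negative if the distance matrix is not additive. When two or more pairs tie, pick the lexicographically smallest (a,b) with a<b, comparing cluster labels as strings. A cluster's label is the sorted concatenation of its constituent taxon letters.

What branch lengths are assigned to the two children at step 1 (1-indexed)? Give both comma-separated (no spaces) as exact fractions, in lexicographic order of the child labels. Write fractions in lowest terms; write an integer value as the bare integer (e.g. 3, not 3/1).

step 1: merge (B,G) at d=13, Q=-48; branch lengths B→6, G→7; new cluster BG
  updated: d(BG,C)=5, d(BG,L)=6
step 2: merge (BG,C) at d=5, Q=-12; branch lengths BG→5, C→0; new cluster BCG
  updated: d(BCG,L)=1
step 3: merge (BCG,L) at d=1; branch lengths BCG→1/2, L→1/2; new cluster BCGL
final tree: (((B:6,G:7):5,C:0):1/2,L:1/2)
total length: 19

6,7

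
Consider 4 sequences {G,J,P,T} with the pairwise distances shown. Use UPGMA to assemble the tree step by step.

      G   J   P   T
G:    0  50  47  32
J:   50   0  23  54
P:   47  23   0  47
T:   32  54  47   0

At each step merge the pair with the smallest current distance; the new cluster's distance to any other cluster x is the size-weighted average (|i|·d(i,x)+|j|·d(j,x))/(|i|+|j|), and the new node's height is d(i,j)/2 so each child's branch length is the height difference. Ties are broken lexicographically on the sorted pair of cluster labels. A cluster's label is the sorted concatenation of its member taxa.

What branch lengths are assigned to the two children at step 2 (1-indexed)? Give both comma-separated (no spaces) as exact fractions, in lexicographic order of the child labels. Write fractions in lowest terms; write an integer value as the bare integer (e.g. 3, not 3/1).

16,16

step 1: merge (J,P) at d=23; branch lengths J→23/2, P→23/2; new cluster JP
  updated: d(G,JP)=97/2, d(JP,T)=101/2
step 2: merge (G,T) at d=32; branch lengths G→16, T→16; new cluster GT
  updated: d(GT,JP)=99/2
step 3: merge (GT,JP) at d=99/2; branch lengths GT→35/4, JP→53/4; new cluster GJPT
final tree: ((G:16,T:16):35/4,(J:23/2,P:23/2):53/4)
total length: 77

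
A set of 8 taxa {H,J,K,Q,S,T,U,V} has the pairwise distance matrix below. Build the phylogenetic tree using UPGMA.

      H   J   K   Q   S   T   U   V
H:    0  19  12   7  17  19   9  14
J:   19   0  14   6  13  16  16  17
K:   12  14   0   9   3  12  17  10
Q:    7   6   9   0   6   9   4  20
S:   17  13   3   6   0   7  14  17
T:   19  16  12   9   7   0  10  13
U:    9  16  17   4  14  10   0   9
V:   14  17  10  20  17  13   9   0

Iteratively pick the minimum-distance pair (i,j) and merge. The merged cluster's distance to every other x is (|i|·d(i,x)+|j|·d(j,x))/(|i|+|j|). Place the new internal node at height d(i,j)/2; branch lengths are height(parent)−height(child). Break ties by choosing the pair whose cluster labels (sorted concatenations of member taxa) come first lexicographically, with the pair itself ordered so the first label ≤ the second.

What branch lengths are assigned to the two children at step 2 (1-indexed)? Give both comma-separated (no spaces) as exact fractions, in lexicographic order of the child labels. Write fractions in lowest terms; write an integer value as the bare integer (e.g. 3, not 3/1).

2,2

iteration 1: select K,S (d=3); attach at lengths (3/2, 3/2); label the merged cluster KS
  updated: d(H,KS)=29/2, d(J,KS)=27/2, d(KS,Q)=15/2, d(KS,T)=19/2, d(KS,U)=31/2, d(KS,V)=27/2
iteration 2: select Q,U (d=4); attach at lengths (2, 2); label the merged cluster QU
  updated: d(H,QU)=8, d(J,QU)=11, d(KS,QU)=23/2, d(QU,T)=19/2, d(QU,V)=29/2
iteration 3: select H,QU (d=8); attach at lengths (4, 2); label the merged cluster HQU
  updated: d(HQU,J)=41/3, d(HQU,KS)=25/2, d(HQU,T)=38/3, d(HQU,V)=43/3
iteration 4: select KS,T (d=19/2); attach at lengths (13/4, 19/4); label the merged cluster KST
  updated: d(HQU,KST)=113/9, d(J,KST)=43/3, d(KST,V)=40/3
iteration 5: select HQU,KST (d=113/9); attach at lengths (41/18, 55/36); label the merged cluster HKQSTU
  updated: d(HKQSTU,J)=14, d(HKQSTU,V)=83/6
iteration 6: select HKQSTU,V (d=83/6); attach at lengths (23/36, 83/12); label the merged cluster HKQSTUV
  updated: d(HKQSTUV,J)=101/7
iteration 7: select HKQSTUV,J (d=101/7); attach at lengths (25/84, 101/14); label the merged cluster HJKQSTUV
final tree: ((((H:4,(Q:2,U:2):2):41/18,((K:3/2,S:3/2):13/4,T:19/4):55/36):23/36,V:83/12):25/84,J:101/14)
total length: 2512/63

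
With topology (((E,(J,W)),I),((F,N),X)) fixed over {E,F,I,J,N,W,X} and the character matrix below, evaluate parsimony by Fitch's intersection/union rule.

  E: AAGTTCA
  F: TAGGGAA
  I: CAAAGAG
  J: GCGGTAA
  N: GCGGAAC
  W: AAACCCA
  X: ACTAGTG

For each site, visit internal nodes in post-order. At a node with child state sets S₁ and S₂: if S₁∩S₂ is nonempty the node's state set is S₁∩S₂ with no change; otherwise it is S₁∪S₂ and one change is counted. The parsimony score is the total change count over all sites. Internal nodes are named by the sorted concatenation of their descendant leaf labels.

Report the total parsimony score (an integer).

23

[col 0] JW: children J:{G}, W:{A} ∪→ {A,G}; cost 1
[col 0] EJW: children E:{A}, JW:{A,G} ∩→ {A}; cost 0
[col 0] EIJW: children EJW:{A}, I:{C} ∪→ {A,C}; cost 1
[col 0] FN: children F:{T}, N:{G} ∪→ {G,T}; cost 1
[col 0] FNX: children FN:{G,T}, X:{A} ∪→ {A,G,T}; cost 1
[col 0] EFIJNWX: children EIJW:{A,C}, FNX:{A,G,T} ∩→ {A}; cost 0
[col 1] JW: children J:{C}, W:{A} ∪→ {A,C}; cost 1
[col 1] EJW: children E:{A}, JW:{A,C} ∩→ {A}; cost 0
[col 1] EIJW: children EJW:{A}, I:{A} ∩→ {A}; cost 0
[col 1] FN: children F:{A}, N:{C} ∪→ {A,C}; cost 1
[col 1] FNX: children FN:{A,C}, X:{C} ∩→ {C}; cost 0
[col 1] EFIJNWX: children EIJW:{A}, FNX:{C} ∪→ {A,C}; cost 1
[col 2] JW: children J:{G}, W:{A} ∪→ {A,G}; cost 1
[col 2] EJW: children E:{G}, JW:{A,G} ∩→ {G}; cost 0
[col 2] EIJW: children EJW:{G}, I:{A} ∪→ {A,G}; cost 1
[col 2] FN: children F:{G}, N:{G} ∩→ {G}; cost 0
[col 2] FNX: children FN:{G}, X:{T} ∪→ {G,T}; cost 1
[col 2] EFIJNWX: children EIJW:{A,G}, FNX:{G,T} ∩→ {G}; cost 0
[col 3] JW: children J:{G}, W:{C} ∪→ {C,G}; cost 1
[col 3] EJW: children E:{T}, JW:{C,G} ∪→ {C,G,T}; cost 1
[col 3] EIJW: children EJW:{C,G,T}, I:{A} ∪→ {A,C,G,T}; cost 1
[col 3] FN: children F:{G}, N:{G} ∩→ {G}; cost 0
[col 3] FNX: children FN:{G}, X:{A} ∪→ {A,G}; cost 1
[col 3] EFIJNWX: children EIJW:{A,C,G,T}, FNX:{A,G} ∩→ {A,G}; cost 0
[col 4] JW: children J:{T}, W:{C} ∪→ {C,T}; cost 1
[col 4] EJW: children E:{T}, JW:{C,T} ∩→ {T}; cost 0
[col 4] EIJW: children EJW:{T}, I:{G} ∪→ {G,T}; cost 1
[col 4] FN: children F:{G}, N:{A} ∪→ {A,G}; cost 1
[col 4] FNX: children FN:{A,G}, X:{G} ∩→ {G}; cost 0
[col 4] EFIJNWX: children EIJW:{G,T}, FNX:{G} ∩→ {G}; cost 0
[col 5] JW: children J:{A}, W:{C} ∪→ {A,C}; cost 1
[col 5] EJW: children E:{C}, JW:{A,C} ∩→ {C}; cost 0
[col 5] EIJW: children EJW:{C}, I:{A} ∪→ {A,C}; cost 1
[col 5] FN: children F:{A}, N:{A} ∩→ {A}; cost 0
[col 5] FNX: children FN:{A}, X:{T} ∪→ {A,T}; cost 1
[col 5] EFIJNWX: children EIJW:{A,C}, FNX:{A,T} ∩→ {A}; cost 0
[col 6] JW: children J:{A}, W:{A} ∩→ {A}; cost 0
[col 6] EJW: children E:{A}, JW:{A} ∩→ {A}; cost 0
[col 6] EIJW: children EJW:{A}, I:{G} ∪→ {A,G}; cost 1
[col 6] FN: children F:{A}, N:{C} ∪→ {A,C}; cost 1
[col 6] FNX: children FN:{A,C}, X:{G} ∪→ {A,C,G}; cost 1
[col 6] EFIJNWX: children EIJW:{A,G}, FNX:{A,C,G} ∩→ {A,G}; cost 0
per-site changes: [4, 3, 3, 4, 3, 3, 3]; total = 23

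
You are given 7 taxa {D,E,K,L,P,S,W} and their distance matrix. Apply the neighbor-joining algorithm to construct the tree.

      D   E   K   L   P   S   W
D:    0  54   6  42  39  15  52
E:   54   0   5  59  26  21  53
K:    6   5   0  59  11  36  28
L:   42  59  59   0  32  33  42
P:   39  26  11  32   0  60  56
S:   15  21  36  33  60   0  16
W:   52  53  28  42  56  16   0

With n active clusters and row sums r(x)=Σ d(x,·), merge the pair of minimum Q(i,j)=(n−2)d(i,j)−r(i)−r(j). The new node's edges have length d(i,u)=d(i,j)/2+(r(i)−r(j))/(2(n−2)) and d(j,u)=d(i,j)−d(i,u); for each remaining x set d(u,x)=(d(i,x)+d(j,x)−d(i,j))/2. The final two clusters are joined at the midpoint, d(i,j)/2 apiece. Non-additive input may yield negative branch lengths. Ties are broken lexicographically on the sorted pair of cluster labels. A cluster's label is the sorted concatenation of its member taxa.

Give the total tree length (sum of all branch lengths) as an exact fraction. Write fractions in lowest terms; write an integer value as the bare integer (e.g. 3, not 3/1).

1. join S+W (d=16, Q=-348) ⇒ SW; edges |S|=7/5, |W|=73/5
  updated: d(D,SW)=51/2, d(E,SW)=29, d(K,SW)=24, d(L,SW)=59/2, d(P,SW)=50
2. join L+SW (d=59/2, Q=-523/2) ⇒ LSW; edges |L|=363/16, |SW|=109/16
  updated: d(D,LSW)=19, d(E,LSW)=117/4, d(K,LSW)=107/4, d(LSW,P)=105/4
3. join D+LSW (d=19, Q=-649/4) ⇒ DLSW; edges |D|=295/24, |LSW|=161/24
  updated: d(DLSW,E)=257/8, d(DLSW,K)=55/8, d(DLSW,P)=185/8
4. join DLSW+P (d=185/8, Q=-76) ⇒ DLPSW; edges |DLSW|=193/16, |P|=177/16
  updated: d(DLPSW,E)=35/2, d(DLPSW,K)=-21/8
5. join DLPSW+E (d=35/2, Q=-159/8) ⇒ DELPSW; edges |DLPSW|=79/16, |E|=201/16
  updated: d(DELPSW,K)=-121/16
6. join DELPSW+K (d=-121/16) ⇒ DEKLPSW; edges |DELPSW|=-121/32, |K|=-121/32
final tree: ((((D:295/24,(L:363/16,(S:7/5,W:73/5):109/16):161/24):193/16,P:177/16):79/16,E:201/16):-121/32,K:-121/32)
total length: 1561/16

1561/16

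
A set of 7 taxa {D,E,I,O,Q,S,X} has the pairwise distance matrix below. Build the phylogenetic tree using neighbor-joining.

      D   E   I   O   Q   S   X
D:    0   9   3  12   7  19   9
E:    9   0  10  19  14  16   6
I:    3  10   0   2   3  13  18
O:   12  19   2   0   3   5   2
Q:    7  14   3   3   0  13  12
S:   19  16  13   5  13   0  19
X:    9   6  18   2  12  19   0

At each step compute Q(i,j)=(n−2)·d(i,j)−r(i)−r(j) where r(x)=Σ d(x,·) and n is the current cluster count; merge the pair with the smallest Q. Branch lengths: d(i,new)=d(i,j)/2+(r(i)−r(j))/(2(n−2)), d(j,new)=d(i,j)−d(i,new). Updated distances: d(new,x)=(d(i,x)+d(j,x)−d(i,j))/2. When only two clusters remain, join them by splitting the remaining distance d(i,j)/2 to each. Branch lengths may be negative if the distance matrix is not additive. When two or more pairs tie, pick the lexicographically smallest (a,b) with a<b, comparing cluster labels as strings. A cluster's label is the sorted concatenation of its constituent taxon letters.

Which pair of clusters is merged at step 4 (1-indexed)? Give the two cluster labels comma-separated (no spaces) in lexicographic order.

step 1: merge (E,X) at d=6, Q=-110; branch lengths E→19/5, X→11/5; new cluster EX
  updated: d(D,EX)=6, d(EX,I)=11, d(EX,O)=15/2, d(EX,Q)=10, d(EX,S)=29/2
step 2: merge (O,S) at d=5, Q=-74; branch lengths O→-15/8, S→55/8; new cluster OS
  updated: d(D,OS)=13, d(EX,OS)=17/2, d(I,OS)=5, d(OS,Q)=11/2
step 3: merge (D,EX) at d=6, Q=-93/2; branch lengths D→23/12, EX→49/12; new cluster DEX
  updated: d(DEX,I)=4, d(DEX,OS)=31/4, d(DEX,Q)=11/2
step 4: merge (DEX,I) at d=4, Q=-85/4; branch lengths DEX→53/16, I→11/16; new cluster DEIX
  updated: d(DEIX,OS)=35/8, d(DEIX,Q)=9/4
step 5: merge (DEIX,OS) at d=35/8, Q=-97/8; branch lengths DEIX→9/16, OS→61/16; new cluster DEIOSX
  updated: d(DEIOSX,Q)=27/16
step 6: merge (DEIOSX,Q) at d=27/16; branch lengths DEIOSX→27/32, Q→27/32; new cluster DEIOQSX
final tree: ((((D:23/12,(E:19/5,X:11/5):49/12):53/16,I:11/16):9/16,(O:-15/8,S:55/8):61/16):27/32,Q:27/32)
total length: 433/16

DEX,I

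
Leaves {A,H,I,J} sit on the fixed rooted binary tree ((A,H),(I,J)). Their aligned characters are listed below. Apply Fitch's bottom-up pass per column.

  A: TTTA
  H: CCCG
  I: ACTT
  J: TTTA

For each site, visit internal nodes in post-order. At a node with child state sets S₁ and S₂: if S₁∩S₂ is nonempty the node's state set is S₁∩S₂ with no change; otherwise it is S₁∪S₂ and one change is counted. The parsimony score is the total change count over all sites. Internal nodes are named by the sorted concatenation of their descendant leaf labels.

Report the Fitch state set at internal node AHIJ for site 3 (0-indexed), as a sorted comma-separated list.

AH@0: {T} ∪ {C} = {C,T} (union, +1)
IJ@0: {A} ∪ {T} = {A,T} (union, +1)
AHIJ@0: {C,T} ∩ {A,T} = {T} (intersection, +0)
AH@1: {T} ∪ {C} = {C,T} (union, +1)
IJ@1: {C} ∪ {T} = {C,T} (union, +1)
AHIJ@1: {C,T} ∩ {C,T} = {C,T} (intersection, +0)
AH@2: {T} ∪ {C} = {C,T} (union, +1)
IJ@2: {T} ∩ {T} = {T} (intersection, +0)
AHIJ@2: {C,T} ∩ {T} = {T} (intersection, +0)
AH@3: {A} ∪ {G} = {A,G} (union, +1)
IJ@3: {T} ∪ {A} = {A,T} (union, +1)
AHIJ@3: {A,G} ∩ {A,T} = {A} (intersection, +0)
per-site changes: [2, 2, 1, 2]; total = 7

A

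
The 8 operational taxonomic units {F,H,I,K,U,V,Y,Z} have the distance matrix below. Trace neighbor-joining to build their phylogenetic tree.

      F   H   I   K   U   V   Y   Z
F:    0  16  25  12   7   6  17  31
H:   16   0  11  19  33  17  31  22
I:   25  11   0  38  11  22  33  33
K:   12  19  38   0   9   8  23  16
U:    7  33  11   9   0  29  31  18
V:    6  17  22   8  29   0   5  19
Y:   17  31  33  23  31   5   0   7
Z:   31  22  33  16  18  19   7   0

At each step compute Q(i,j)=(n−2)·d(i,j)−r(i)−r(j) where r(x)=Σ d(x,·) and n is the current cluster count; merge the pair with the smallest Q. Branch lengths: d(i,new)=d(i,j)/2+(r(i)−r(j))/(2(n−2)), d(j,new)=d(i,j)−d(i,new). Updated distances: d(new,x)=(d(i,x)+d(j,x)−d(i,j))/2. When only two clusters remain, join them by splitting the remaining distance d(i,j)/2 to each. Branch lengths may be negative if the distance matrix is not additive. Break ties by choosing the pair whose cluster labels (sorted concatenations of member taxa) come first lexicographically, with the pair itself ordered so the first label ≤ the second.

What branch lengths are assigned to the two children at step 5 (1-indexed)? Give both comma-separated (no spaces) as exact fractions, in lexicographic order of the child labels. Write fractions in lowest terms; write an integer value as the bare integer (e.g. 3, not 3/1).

65/32,159/32

iteration 1: select H,I (d=11, Q=-256); attach at lengths (7/2, 15/2); label the merged cluster HI
  updated: d(F,HI)=15, d(HI,K)=23, d(HI,U)=33/2, d(HI,V)=14, d(HI,Y)=53/2, d(HI,Z)=22
iteration 2: select Y,Z (d=7, Q=-375/2); attach at lengths (63/20, 77/20); label the merged cluster YZ
  updated: d(F,YZ)=41/2, d(HI,YZ)=83/4, d(K,YZ)=16, d(U,YZ)=21, d(V,YZ)=17/2
iteration 3: select V,YZ (d=17/2, Q=-473/4); attach at lengths (51/32, 221/32); label the merged cluster VYZ
  updated: d(F,VYZ)=9, d(HI,VYZ)=105/8, d(K,VYZ)=31/4, d(U,VYZ)=83/4
iteration 4: select K,VYZ (d=31/4, Q=-633/8); attach at lengths (65/16, 59/16); label the merged cluster KVYZ
  updated: d(F,KVYZ)=53/8, d(HI,KVYZ)=227/16, d(KVYZ,U)=11
iteration 5: select F,U (d=7, Q=-393/8); attach at lengths (65/32, 159/32); label the merged cluster FU
  updated: d(FU,HI)=49/4, d(FU,KVYZ)=85/16
iteration 6: select FU,HI (d=49/4, Q=-127/4); attach at lengths (27/16, 169/16); label the merged cluster FHIU
  updated: d(FHIU,KVYZ)=29/8
iteration 7: select FHIU,KVYZ (d=29/8); attach at lengths (29/16, 29/16); label the merged cluster FHIKUVYZ
final tree: (((F:65/32,U:159/32):27/16,(H:7/2,I:15/2):169/16):29/16,(K:65/16,(V:51/32,(Y:63/20,Z:77/20):221/32):59/16):29/16)
total length: 457/8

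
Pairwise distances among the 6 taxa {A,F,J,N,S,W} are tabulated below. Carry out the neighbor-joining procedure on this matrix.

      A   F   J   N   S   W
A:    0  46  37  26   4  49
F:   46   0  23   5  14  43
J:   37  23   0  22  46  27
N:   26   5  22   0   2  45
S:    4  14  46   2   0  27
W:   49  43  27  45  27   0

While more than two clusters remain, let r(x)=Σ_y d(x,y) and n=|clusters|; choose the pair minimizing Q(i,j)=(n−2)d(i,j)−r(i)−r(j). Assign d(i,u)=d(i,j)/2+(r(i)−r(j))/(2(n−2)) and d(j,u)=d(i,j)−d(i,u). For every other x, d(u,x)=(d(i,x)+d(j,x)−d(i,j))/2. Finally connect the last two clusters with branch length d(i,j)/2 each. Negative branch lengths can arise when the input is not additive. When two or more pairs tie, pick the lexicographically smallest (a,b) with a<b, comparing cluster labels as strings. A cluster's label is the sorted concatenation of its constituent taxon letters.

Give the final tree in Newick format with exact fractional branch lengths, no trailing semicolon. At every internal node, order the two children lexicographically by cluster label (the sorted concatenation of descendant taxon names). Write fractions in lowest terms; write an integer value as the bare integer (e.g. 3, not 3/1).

((((A:85/8,S:-53/8):49/4,(J:83/12,W:241/12):12):21/4,F:51/8):-11/16,N:-11/16)

step 1: merge (A,S) at d=4, Q=-239; branch lengths A→85/8, S→-53/8; new cluster AS
  updated: d(AS,F)=28, d(AS,J)=79/2, d(AS,N)=12, d(AS,W)=36
step 2: merge (J,W) at d=27, Q=-363/2; branch lengths J→83/12, W→241/12; new cluster JW
  updated: d(AS,JW)=97/4, d(F,JW)=39/2, d(JW,N)=20
step 3: merge (AS,JW) at d=97/4, Q=-159/2; branch lengths AS→49/4, JW→12; new cluster AJSW
  updated: d(AJSW,F)=93/8, d(AJSW,N)=31/8
step 4: merge (AJSW,F) at d=93/8, Q=-41/2; branch lengths AJSW→21/4, F→51/8; new cluster AFJSW
  updated: d(AFJSW,N)=-11/8
step 5: merge (AFJSW,N) at d=-11/8; branch lengths AFJSW→-11/16, N→-11/16; new cluster AFJNSW
final tree: ((((A:85/8,S:-53/8):49/4,(J:83/12,W:241/12):12):21/4,F:51/8):-11/16,N:-11/16)
total length: 131/2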